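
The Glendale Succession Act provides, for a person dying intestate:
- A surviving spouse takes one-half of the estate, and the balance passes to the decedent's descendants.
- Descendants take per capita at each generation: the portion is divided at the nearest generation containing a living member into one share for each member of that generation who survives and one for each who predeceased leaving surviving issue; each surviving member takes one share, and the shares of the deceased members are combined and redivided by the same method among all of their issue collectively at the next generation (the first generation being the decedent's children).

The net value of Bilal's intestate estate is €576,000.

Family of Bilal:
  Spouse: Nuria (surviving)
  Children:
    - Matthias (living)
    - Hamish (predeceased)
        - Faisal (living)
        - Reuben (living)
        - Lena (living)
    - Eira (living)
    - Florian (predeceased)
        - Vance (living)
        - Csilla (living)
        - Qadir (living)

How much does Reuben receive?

Reuben receives €24,000.

Nuria takes one-half of €576,000 = €288,000. The remaining €288,000 passes to the descendants.
The descendants' portion (€288,000) is divided at the children's generation into 4 shares of €72,000. Matthias and Eira each take €72,000. The 2 shares of the deceased (Hamish and Florian) are combined into a pool of €144,000.
That pool (€144,000) is divided at the grandchildren's generation equally among Faisal, Reuben, Lena, Vance, Csilla, and Qadir: €24,000 each.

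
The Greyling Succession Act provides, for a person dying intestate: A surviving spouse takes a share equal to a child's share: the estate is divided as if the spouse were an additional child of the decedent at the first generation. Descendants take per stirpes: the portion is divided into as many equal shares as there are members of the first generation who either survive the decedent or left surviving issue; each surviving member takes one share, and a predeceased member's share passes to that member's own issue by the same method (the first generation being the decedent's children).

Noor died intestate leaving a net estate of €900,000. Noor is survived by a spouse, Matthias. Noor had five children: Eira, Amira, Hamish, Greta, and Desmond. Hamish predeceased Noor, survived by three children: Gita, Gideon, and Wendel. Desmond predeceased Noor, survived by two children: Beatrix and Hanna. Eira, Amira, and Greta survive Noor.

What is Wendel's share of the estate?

The spouse counts as an additional share at the children's level, so there are 6 primary shares of €150,000. Matthias takes one such share (€150,000).
The children's combined portion (€750,000) is divided into 5 shares of €150,000: Eira, Amira, and Greta each take €150,000; Hamish's €150,000 share passes to Hamish's issue; Desmond's €150,000 share passes to Desmond's issue.
Hamish's share (€150,000) is divided into 3 shares of €50,000: Gita, Gideon, and Wendel each take €50,000.
Desmond's share (€150,000) is divided into 2 shares of €75,000: Beatrix and Hanna each take €75,000.

Wendel receives €50,000.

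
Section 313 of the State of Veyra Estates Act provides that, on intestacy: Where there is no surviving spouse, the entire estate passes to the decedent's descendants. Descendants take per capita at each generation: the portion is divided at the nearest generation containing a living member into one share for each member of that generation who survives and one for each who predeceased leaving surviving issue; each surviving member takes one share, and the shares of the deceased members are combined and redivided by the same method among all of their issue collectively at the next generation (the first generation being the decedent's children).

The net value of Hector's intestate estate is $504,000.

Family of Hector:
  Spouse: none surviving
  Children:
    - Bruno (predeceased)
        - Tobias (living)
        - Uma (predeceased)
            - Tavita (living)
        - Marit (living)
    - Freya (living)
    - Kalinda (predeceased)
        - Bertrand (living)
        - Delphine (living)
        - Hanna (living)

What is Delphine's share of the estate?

Delphine receives $56,000.

The entire $504,000 passes to the descendants.
That amount ($504,000) is divided at the children's generation into 3 shares of $168,000. Freya takes $168,000. The 2 shares of the deceased (Bruno and Kalinda) are combined into a pool of $336,000.
That pool ($336,000) is divided at the grandchildren's generation into 6 shares of $56,000. Tobias, Marit, Bertrand, Delphine, and Hanna each take $56,000. The remaining share for the deceased Uma ($56,000) is carried to the next generation.
That pool ($56,000) passes entirely to Tavita, the sole taker at the great-grandchildren's generation.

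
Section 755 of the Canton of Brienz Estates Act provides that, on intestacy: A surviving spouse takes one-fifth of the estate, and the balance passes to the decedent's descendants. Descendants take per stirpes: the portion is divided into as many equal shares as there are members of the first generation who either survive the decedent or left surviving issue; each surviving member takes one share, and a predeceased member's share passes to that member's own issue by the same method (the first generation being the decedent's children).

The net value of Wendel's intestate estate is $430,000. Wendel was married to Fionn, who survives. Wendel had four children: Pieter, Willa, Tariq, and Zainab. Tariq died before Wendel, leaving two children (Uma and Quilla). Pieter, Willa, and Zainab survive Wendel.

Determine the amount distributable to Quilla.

Quilla receives $43,000.

Fionn takes one-fifth of $430,000 = $86,000. The remaining $344,000 passes to the descendants.
The descendants' portion ($344,000) is divided into 4 shares of $86,000: Pieter, Willa, and Zainab each take $86,000; Tariq's $86,000 share passes to Tariq's issue.
Tariq's share ($86,000) is divided into 2 shares of $43,000: Uma and Quilla each take $43,000.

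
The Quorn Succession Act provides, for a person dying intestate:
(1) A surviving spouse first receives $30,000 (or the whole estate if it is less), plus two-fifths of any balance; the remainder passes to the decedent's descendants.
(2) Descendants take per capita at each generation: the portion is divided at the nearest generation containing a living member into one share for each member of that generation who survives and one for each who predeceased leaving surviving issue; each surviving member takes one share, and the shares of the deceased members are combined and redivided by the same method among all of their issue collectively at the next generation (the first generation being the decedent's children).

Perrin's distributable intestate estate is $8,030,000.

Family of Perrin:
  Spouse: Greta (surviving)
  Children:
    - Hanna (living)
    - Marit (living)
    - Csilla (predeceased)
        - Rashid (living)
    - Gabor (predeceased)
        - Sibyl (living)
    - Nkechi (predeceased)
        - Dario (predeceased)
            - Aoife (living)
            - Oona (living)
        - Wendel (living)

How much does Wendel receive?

Greta first takes $30,000, leaving a balance of $8,000,000. Greta then takes two-fifths of the balance ($3,200,000), for a total of $3,230,000. The remaining $4,800,000 passes to the descendants.
The descendants' portion ($4,800,000) is divided at the children's generation into 5 shares of $960,000. Hanna and Marit each take $960,000. The 3 shares of the deceased (Csilla, Gabor, and Nkechi) are combined into a pool of $2,880,000.
That pool ($2,880,000) is divided at the grandchildren's generation into 4 shares of $720,000. Rashid, Sibyl, and Wendel each take $720,000. The remaining share for the deceased Dario ($720,000) is carried to the next generation.
That pool ($720,000) is divided at the great-grandchildren's generation equally among Aoife and Oona: $360,000 each.

Wendel receives $720,000.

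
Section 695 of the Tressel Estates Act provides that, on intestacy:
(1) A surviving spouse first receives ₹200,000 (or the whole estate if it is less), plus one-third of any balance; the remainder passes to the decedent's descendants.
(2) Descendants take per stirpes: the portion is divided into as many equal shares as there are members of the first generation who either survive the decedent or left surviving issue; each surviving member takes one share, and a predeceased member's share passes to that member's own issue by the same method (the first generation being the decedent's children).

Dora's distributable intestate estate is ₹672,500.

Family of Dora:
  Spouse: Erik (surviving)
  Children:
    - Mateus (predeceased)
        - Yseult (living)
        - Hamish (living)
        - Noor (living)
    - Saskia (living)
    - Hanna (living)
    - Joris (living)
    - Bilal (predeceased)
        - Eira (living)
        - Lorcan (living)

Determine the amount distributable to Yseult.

Erik first takes ₹200,000, leaving a balance of ₹472,500. Erik then takes one-third of the balance (₹157,500), for a total of ₹357,500. The remaining ₹315,000 passes to the descendants.
The descendants' portion (₹315,000) is divided into 5 shares of ₹63,000: Saskia, Hanna, and Joris each take ₹63,000; Mateus's ₹63,000 share passes to Mateus's issue; Bilal's ₹63,000 share passes to Bilal's issue.
Mateus's share (₹63,000) is divided into 3 shares of ₹21,000: Yseult, Hamish, and Noor each take ₹21,000.
Bilal's share (₹63,000) is divided into 2 shares of ₹31,500: Eira and Lorcan each take ₹31,500.

Yseult receives ₹21,000.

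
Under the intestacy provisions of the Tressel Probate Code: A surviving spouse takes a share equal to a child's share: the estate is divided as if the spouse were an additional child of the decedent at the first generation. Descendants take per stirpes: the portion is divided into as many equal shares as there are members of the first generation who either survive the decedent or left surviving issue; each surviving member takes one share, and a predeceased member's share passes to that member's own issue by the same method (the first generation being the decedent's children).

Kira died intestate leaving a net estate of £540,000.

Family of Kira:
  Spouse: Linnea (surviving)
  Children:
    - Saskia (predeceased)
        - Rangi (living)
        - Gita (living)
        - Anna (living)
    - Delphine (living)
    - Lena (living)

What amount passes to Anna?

Anna receives £45,000.

The spouse counts as an additional share at the children's level, so there are 4 primary shares of £135,000. Linnea takes one such share (£135,000).
The children's combined portion (£405,000) is divided into 3 shares of £135,000: Delphine and Lena each take £135,000; Saskia's £135,000 share passes to Saskia's issue.
Saskia's share (£135,000) is divided into 3 shares of £45,000: Rangi, Gita, and Anna each take £45,000.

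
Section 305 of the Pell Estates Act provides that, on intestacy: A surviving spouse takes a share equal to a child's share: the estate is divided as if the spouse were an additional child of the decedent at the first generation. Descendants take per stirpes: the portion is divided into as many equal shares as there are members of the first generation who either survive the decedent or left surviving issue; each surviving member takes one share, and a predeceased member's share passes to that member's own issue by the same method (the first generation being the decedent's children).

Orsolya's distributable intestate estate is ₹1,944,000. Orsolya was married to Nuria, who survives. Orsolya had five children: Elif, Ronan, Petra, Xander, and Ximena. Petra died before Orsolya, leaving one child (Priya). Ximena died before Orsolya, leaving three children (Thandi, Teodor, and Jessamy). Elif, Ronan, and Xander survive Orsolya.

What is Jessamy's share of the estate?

Jessamy receives ₹108,000.

The spouse counts as an additional share at the children's level, so there are 6 primary shares of ₹324,000. Nuria takes one such share (₹324,000).
The children's combined portion (₹1,620,000) is divided into 5 shares of ₹324,000: Elif, Ronan, and Xander each take ₹324,000; Petra's ₹324,000 share passes to Petra's issue; Ximena's ₹324,000 share passes to Ximena's issue.
Petra's share (₹324,000) passes entirely to Priya.
Ximena's share (₹324,000) is divided into 3 shares of ₹108,000: Thandi, Teodor, and Jessamy each take ₹108,000.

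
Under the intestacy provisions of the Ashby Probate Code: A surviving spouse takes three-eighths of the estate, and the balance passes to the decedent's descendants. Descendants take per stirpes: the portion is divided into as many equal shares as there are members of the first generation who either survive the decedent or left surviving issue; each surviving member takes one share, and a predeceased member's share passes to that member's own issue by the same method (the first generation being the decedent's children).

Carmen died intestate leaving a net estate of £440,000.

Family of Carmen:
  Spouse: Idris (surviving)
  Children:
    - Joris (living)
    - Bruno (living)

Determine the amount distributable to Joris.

Idris takes three-eighths of £440,000 = £165,000. The remaining £275,000 passes to the descendants.
The descendants' portion (£275,000) is divided into 2 shares of £137,500: Joris and Bruno each take £137,500.

Joris receives £137,500.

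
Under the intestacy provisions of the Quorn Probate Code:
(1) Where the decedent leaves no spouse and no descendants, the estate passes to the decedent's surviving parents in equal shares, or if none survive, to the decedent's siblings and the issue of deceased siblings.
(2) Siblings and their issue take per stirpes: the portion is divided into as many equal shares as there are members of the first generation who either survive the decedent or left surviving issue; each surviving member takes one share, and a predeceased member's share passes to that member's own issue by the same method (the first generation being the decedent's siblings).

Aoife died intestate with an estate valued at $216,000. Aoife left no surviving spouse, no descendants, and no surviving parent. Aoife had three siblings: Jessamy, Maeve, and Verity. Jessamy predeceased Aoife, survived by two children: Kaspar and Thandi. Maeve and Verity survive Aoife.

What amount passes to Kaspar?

Kaspar receives $36,000.

The entire $216,000 passes to the siblings and their issue.
That amount ($216,000) is divided into 3 shares of $72,000: Maeve and Verity each take $72,000; Jessamy's $72,000 share passes to Jessamy's issue.
Jessamy's share ($72,000) is divided into 2 shares of $36,000: Kaspar and Thandi each take $36,000.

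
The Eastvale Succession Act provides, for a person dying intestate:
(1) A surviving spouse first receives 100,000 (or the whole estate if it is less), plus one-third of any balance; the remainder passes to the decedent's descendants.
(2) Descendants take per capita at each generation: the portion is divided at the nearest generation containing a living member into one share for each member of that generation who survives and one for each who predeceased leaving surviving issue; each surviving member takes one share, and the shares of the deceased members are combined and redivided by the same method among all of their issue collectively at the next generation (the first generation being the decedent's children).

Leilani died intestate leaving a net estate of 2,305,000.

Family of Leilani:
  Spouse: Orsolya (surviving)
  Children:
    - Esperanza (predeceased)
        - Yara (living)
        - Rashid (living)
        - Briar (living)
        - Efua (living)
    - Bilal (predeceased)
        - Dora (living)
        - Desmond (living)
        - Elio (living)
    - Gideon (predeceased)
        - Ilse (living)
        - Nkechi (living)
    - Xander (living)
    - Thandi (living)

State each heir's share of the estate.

Orsolya first takes 100,000, leaving a balance of 2,205,000. Orsolya then takes one-third of the balance (735,000), for a total of 835,000. The remaining 1,470,000 passes to the descendants.
The descendants' portion (1,470,000) is divided at the children's generation into 5 shares of 294,000. Xander and Thandi each take 294,000. The 3 shares of the deceased (Esperanza, Bilal, and Gideon) are combined into a pool of 882,000.
That pool (882,000) is divided at the grandchildren's generation equally among Yara, Rashid, Briar, Efua, Dora, Desmond, Elio, Ilse, and Nkechi: 98,000 each.

Orsolya: 835,000; Yara: 98,000; Rashid: 98,000; Briar: 98,000; Efua: 98,000; Dora: 98,000; Desmond: 98,000; Elio: 98,000; Ilse: 98,000; Nkechi: 98,000; Xander: 294,000; Thandi: 294,000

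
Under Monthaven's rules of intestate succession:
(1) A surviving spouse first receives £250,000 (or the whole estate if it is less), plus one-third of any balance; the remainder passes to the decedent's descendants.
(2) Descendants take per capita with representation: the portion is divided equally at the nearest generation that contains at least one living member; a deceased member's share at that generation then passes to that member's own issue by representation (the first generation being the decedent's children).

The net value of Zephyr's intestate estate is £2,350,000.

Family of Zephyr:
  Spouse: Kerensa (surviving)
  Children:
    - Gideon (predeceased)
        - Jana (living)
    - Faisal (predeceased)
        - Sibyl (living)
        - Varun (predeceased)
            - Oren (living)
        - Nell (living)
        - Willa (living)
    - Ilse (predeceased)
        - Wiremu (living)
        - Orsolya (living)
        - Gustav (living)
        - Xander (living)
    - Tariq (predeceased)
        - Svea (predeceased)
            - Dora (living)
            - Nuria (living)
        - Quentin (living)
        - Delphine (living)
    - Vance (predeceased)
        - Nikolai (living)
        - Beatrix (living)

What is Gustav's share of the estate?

Gustav receives £100,000.

Kerensa first takes £250,000, leaving a balance of £2,100,000. Kerensa then takes one-third of the balance (£700,000), for a total of £950,000. The remaining £1,400,000 passes to the descendants.
No child survives, so the initial division is made at the grandchildren's generation.
The descendants' portion (£1,400,000) is divided into 14 shares of £100,000: Jana, Sibyl, Nell, Willa, Wiremu, Orsolya, Gustav, Xander, Quentin, Delphine, Nikolai, and Beatrix each take £100,000; Varun's £100,000 share passes to Varun's issue; Svea's £100,000 share passes to Svea's issue.
Varun's share (£100,000) passes entirely to Oren.
Svea's share (£100,000) is divided into 2 shares of £50,000: Dora and Nuria each take £50,000.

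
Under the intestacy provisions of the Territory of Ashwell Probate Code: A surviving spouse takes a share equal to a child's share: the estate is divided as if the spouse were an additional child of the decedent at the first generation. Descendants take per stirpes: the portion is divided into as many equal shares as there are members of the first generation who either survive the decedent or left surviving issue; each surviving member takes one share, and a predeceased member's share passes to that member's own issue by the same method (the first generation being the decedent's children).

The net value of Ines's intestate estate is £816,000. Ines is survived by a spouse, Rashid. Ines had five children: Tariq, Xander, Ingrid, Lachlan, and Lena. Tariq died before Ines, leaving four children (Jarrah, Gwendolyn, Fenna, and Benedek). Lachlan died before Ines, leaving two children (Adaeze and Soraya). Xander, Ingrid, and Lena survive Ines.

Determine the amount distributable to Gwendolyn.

The spouse counts as an additional share at the children's level, so there are 6 primary shares of £136,000. Rashid takes one such share (£136,000).
The children's combined portion (£680,000) is divided into 5 shares of £136,000: Xander, Ingrid, and Lena each take £136,000; Tariq's £136,000 share passes to Tariq's issue; Lachlan's £136,000 share passes to Lachlan's issue.
Tariq's share (£136,000) is divided into 4 shares of £34,000: Jarrah, Gwendolyn, Fenna, and Benedek each take £34,000.
Lachlan's share (£136,000) is divided into 2 shares of £68,000: Adaeze and Soraya each take £68,000.

Gwendolyn receives £34,000.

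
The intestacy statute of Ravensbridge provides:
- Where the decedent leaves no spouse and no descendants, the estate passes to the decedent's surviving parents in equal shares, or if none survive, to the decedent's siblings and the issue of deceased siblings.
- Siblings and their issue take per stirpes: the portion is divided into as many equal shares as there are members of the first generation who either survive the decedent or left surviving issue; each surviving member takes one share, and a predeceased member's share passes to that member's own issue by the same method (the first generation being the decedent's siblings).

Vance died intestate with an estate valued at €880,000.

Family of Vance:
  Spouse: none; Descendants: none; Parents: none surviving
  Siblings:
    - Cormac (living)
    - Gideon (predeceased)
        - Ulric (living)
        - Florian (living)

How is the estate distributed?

Cormac: €440,000; Ulric: €220,000; Florian: €220,000

The entire €880,000 passes to the siblings and their issue.
That amount (€880,000) is divided into 2 shares of €440,000: Cormac takes €440,000; Gideon's €440,000 share passes to Gideon's issue.
Gideon's share (€440,000) is divided into 2 shares of €220,000: Ulric and Florian each take €220,000.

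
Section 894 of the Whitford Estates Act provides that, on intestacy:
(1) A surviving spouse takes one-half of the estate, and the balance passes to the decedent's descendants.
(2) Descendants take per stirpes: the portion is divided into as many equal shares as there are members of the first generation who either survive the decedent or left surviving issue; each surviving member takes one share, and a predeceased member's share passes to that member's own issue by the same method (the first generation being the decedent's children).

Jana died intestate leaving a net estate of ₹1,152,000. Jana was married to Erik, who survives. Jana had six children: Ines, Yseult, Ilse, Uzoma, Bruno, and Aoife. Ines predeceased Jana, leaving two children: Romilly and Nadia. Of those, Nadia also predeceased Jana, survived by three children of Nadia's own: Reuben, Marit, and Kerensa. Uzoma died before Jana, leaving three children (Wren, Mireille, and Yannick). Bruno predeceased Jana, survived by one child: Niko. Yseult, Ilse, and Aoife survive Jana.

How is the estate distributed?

Erik takes one-half of ₹1,152,000 = ₹576,000. The remaining ₹576,000 passes to the descendants.
The descendants' portion (₹576,000) is divided into 6 shares of ₹96,000: Yseult, Ilse, and Aoife each take ₹96,000; Ines's ₹96,000 share passes to Ines's issue; Uzoma's ₹96,000 share passes to Uzoma's issue; Bruno's ₹96,000 share passes to Bruno's issue.
Ines's share (₹96,000) is divided into 2 shares of ₹48,000: Romilly takes ₹48,000; Nadia's ₹48,000 share passes to Nadia's issue.
Nadia's share (₹48,000) is divided into 3 shares of ₹16,000: Reuben, Marit, and Kerensa each take ₹16,000.
Uzoma's share (₹96,000) is divided into 3 shares of ₹32,000: Wren, Mireille, and Yannick each take ₹32,000.
Bruno's share (₹96,000) passes entirely to Niko.

Erik: ₹576,000; Romilly: ₹48,000; Reuben: ₹16,000; Marit: ₹16,000; Kerensa: ₹16,000; Yseult: ₹96,000; Ilse: ₹96,000; Wren: ₹32,000; Mireille: ₹32,000; Yannick: ₹32,000; Niko: ₹96,000; Aoife: ₹96,000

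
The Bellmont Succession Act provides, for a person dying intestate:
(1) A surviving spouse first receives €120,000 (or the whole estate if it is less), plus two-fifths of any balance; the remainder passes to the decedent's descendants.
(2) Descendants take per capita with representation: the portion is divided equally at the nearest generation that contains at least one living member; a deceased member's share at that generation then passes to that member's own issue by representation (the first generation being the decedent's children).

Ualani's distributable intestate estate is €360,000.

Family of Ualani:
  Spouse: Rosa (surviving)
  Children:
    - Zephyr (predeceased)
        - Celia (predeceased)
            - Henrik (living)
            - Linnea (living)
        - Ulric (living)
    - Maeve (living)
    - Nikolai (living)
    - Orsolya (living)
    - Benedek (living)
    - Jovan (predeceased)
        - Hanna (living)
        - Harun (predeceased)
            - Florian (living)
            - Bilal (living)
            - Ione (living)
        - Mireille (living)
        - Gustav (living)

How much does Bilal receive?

Rosa first takes €120,000, leaving a balance of €240,000. Rosa then takes two-fifths of the balance (€96,000), for a total of €216,000. The remaining €144,000 passes to the descendants.
The descendants' portion (€144,000) is divided into 6 shares of €24,000: Maeve, Nikolai, Orsolya, and Benedek each take €24,000; Zephyr's €24,000 share passes to Zephyr's issue; Jovan's €24,000 share passes to Jovan's issue.
Zephyr's share (€24,000) is divided into 2 shares of €12,000: Ulric takes €12,000; Celia's €12,000 share passes to Celia's issue.
Celia's share (€12,000) is divided into 2 shares of €6,000: Henrik and Linnea each take €6,000.
Jovan's share (€24,000) is divided into 4 shares of €6,000: Hanna, Mireille, and Gustav each take €6,000; Harun's €6,000 share passes to Harun's issue.
Harun's share (€6,000) is divided into 3 shares of €2,000: Florian, Bilal, and Ione each take €2,000.

Bilal receives €2,000.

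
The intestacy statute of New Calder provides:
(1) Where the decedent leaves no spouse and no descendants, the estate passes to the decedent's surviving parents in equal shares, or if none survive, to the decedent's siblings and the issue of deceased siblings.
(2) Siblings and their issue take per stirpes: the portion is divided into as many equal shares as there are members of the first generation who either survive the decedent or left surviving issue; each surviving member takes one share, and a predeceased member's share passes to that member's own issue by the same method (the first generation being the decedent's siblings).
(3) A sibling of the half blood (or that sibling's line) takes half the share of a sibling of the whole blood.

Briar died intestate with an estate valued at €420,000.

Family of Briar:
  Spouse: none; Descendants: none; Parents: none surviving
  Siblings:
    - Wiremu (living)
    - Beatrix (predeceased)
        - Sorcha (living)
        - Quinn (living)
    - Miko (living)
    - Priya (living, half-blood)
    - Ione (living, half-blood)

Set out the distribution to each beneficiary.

The entire €420,000 passes to the siblings and their issue.
Counting each half-blood sibling's line as half a unit, there are 4 units in €420,000, so one unit is €105,000. Whole-blood lines (Wiremu, Beatrix, and Miko) take €105,000 each; half-blood lines (Priya and Ione) take €52,500 each.
Beatrix's share (€105,000) is divided into 2 shares of €52,500: Sorcha and Quinn each take €52,500.

Wiremu: €105,000; Sorcha: €52,500; Quinn: €52,500; Miko: €105,000; Priya: €52,500; Ione: €52,500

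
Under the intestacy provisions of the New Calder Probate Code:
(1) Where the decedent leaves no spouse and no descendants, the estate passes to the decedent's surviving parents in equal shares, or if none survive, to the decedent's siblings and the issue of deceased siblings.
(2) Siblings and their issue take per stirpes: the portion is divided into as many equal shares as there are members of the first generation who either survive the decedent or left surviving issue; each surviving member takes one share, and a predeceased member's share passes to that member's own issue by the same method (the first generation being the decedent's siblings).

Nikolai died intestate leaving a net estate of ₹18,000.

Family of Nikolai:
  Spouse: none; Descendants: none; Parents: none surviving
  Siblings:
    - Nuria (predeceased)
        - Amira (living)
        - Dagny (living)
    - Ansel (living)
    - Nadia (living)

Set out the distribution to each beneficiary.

Amira: ₹3,000; Dagny: ₹3,000; Ansel: ₹6,000; Nadia: ₹6,000

The entire ₹18,000 passes to the siblings and their issue.
That amount (₹18,000) is divided into 3 shares of ₹6,000: Ansel and Nadia each take ₹6,000; Nuria's ₹6,000 share passes to Nuria's issue.
Nuria's share (₹6,000) is divided into 2 shares of ₹3,000: Amira and Dagny each take ₹3,000.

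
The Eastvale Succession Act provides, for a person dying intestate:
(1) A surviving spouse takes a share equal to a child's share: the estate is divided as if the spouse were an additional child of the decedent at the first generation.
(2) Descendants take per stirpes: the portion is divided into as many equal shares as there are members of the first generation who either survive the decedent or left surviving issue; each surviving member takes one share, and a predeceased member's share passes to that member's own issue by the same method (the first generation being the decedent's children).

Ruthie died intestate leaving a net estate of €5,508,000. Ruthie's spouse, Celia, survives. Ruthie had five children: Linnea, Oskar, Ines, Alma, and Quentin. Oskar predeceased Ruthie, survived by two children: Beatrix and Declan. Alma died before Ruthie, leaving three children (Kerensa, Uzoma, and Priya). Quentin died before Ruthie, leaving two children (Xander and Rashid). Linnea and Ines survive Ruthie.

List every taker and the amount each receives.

Celia: €918,000; Linnea: €918,000; Beatrix: €459,000; Declan: €459,000; Ines: €918,000; Kerensa: €306,000; Uzoma: €306,000; Priya: €306,000; Xander: €459,000; Rashid: €459,000

The spouse counts as an additional share at the children's level, so there are 6 primary shares of €918,000. Celia takes one such share (€918,000).
The children's combined portion (€4,590,000) is divided into 5 shares of €918,000: Linnea and Ines each take €918,000; Oskar's €918,000 share passes to Oskar's issue; Alma's €918,000 share passes to Alma's issue; Quentin's €918,000 share passes to Quentin's issue.
Oskar's share (€918,000) is divided into 2 shares of €459,000: Beatrix and Declan each take €459,000.
Alma's share (€918,000) is divided into 3 shares of €306,000: Kerensa, Uzoma, and Priya each take €306,000.
Quentin's share (€918,000) is divided into 2 shares of €459,000: Xander and Rashid each take €459,000.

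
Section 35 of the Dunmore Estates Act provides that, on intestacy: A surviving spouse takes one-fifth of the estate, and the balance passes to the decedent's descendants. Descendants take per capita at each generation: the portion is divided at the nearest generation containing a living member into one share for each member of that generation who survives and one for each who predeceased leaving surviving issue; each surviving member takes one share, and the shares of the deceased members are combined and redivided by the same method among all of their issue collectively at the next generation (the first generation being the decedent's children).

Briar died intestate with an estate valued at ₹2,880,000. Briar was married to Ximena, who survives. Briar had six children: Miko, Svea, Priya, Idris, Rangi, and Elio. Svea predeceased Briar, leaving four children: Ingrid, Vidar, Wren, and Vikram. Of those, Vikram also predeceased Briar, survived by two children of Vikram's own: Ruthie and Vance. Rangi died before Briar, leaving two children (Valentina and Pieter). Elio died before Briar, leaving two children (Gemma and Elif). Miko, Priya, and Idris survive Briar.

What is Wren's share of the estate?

Ximena takes one-fifth of ₹2,880,000 = ₹576,000. The remaining ₹2,304,000 passes to the descendants.
The descendants' portion (₹2,304,000) is divided at the children's generation into 6 shares of ₹384,000. Miko, Priya, and Idris each take ₹384,000. The 3 shares of the deceased (Svea, Rangi, and Elio) are combined into a pool of ₹1,152,000.
That pool (₹1,152,000) is divided at the grandchildren's generation into 8 shares of ₹144,000. Ingrid, Vidar, Wren, Valentina, Pieter, Gemma, and Elif each take ₹144,000. The remaining share for the deceased Vikram (₹144,000) is carried to the next generation.
That pool (₹144,000) is divided at the great-grandchildren's generation equally among Ruthie and Vance: ₹72,000 each.

Wren receives ₹144,000.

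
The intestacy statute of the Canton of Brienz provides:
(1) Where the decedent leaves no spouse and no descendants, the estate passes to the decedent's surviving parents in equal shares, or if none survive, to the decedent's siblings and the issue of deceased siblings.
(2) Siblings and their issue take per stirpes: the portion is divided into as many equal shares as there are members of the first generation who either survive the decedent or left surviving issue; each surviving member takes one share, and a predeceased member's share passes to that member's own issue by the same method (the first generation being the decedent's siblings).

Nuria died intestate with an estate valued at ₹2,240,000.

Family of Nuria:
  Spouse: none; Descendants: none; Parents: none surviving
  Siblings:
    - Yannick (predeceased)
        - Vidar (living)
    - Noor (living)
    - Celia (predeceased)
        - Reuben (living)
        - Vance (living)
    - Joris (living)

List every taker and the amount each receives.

Vidar: ₹560,000; Noor: ₹560,000; Reuben: ₹280,000; Vance: ₹280,000; Joris: ₹560,000

The entire ₹2,240,000 passes to the siblings and their issue.
That amount (₹2,240,000) is divided into 4 shares of ₹560,000: Noor and Joris each take ₹560,000; Yannick's ₹560,000 share passes to Yannick's issue; Celia's ₹560,000 share passes to Celia's issue.
Yannick's share (₹560,000) passes entirely to Vidar.
Celia's share (₹560,000) is divided into 2 shares of ₹280,000: Reuben and Vance each take ₹280,000.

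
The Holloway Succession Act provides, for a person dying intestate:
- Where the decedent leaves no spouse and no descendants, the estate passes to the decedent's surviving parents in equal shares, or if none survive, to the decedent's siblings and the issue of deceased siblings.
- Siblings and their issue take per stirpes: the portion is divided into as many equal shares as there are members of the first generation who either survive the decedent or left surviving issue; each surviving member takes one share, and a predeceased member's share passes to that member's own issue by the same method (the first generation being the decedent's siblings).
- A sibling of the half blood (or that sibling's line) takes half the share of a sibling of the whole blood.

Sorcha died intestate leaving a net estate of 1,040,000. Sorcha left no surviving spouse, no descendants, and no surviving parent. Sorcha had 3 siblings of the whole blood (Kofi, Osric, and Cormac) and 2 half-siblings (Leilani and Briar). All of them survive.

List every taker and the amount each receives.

Leilani: 130,000; Briar: 130,000; Kofi: 260,000; Osric: 260,000; Cormac: 260,000

The entire 1,040,000 passes to the siblings and their issue.
Counting each half-blood sibling's line as half a unit, there are 4 units in 1,040,000, so one unit is 260,000. Whole-blood lines (Kofi, Osric, and Cormac) take 260,000 each; half-blood lines (Leilani and Briar) take 130,000 each.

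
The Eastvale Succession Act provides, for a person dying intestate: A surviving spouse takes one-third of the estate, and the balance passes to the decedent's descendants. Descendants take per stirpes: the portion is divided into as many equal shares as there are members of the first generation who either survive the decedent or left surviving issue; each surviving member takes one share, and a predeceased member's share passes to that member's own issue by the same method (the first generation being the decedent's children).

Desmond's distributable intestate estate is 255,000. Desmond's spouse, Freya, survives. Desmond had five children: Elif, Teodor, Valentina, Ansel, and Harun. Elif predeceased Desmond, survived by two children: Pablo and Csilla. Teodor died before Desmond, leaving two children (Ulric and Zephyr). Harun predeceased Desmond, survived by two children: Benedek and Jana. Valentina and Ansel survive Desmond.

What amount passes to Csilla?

Csilla receives 17,000.

Freya takes one-third of 255,000 = 85,000. The remaining 170,000 passes to the descendants.
The descendants' portion (170,000) is divided into 5 shares of 34,000: Valentina and Ansel each take 34,000; Elif's 34,000 share passes to Elif's issue; Teodor's 34,000 share passes to Teodor's issue; Harun's 34,000 share passes to Harun's issue.
Elif's share (34,000) is divided into 2 shares of 17,000: Pablo and Csilla each take 17,000.
Teodor's share (34,000) is divided into 2 shares of 17,000: Ulric and Zephyr each take 17,000.
Harun's share (34,000) is divided into 2 shares of 17,000: Benedek and Jana each take 17,000.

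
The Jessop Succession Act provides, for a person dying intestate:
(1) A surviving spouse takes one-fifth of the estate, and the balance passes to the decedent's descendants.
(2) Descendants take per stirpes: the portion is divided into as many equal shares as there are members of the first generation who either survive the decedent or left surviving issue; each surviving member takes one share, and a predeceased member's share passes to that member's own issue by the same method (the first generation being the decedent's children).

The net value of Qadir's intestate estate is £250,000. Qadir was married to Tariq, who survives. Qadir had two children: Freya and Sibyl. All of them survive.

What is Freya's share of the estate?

Tariq takes one-fifth of £250,000 = £50,000. The remaining £200,000 passes to the descendants.
The descendants' portion (£200,000) is divided into 2 shares of £100,000: Freya and Sibyl each take £100,000.

Freya receives £100,000.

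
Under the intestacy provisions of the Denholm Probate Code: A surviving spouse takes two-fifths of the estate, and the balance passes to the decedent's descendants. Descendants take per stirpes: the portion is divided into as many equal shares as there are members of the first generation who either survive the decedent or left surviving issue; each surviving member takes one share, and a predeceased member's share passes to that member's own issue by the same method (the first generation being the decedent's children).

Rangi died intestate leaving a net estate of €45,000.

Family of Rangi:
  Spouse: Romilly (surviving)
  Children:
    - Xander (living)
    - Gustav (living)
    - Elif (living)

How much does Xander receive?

Xander receives €9,000.

Romilly takes two-fifths of €45,000 = €18,000. The remaining €27,000 passes to the descendants.
The descendants' portion (€27,000) is divided into 3 shares of €9,000: Xander, Gustav, and Elif each take €9,000.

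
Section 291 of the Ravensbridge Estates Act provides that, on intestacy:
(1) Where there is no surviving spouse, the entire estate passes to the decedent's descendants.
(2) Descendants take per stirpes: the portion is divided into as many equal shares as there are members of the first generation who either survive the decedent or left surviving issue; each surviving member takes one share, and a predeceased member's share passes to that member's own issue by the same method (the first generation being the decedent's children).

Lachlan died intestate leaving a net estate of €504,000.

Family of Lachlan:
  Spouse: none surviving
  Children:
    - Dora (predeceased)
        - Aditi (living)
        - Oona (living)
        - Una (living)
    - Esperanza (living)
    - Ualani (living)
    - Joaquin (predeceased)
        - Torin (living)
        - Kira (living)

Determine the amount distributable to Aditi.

Aditi receives €42,000.

The entire €504,000 passes to the descendants.
That amount (€504,000) is divided into 4 shares of €126,000: Esperanza and Ualani each take €126,000; Dora's €126,000 share passes to Dora's issue; Joaquin's €126,000 share passes to Joaquin's issue.
Dora's share (€126,000) is divided into 3 shares of €42,000: Aditi, Oona, and Una each take €42,000.
Joaquin's share (€126,000) is divided into 2 shares of €63,000: Torin and Kira each take €63,000.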